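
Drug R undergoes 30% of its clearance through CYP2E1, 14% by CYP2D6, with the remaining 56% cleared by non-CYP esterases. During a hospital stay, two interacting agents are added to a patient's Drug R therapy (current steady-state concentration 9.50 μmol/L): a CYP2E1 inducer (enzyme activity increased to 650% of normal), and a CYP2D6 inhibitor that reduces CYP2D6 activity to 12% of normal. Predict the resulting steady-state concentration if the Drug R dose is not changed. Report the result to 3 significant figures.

3.76 μmol/L

The CYP2E1 pathway (30% of clearance) increases to 6.5× activity: 0.3 × 6.5 = 1.95.
The CYP2D6 pathway (14% of clearance) falls to 0.12× activity: 0.14 × 0.12 = 0.0168.
The remaining 56% of clearance is unaffected.
New clearance relative to baseline: 1.95 + 0.0168 + 0.56 = 2.5268.
New steady-state concentration = 9.50 / 2.5268 = 3.76 μmol/L (concentration scales inversely with clearance).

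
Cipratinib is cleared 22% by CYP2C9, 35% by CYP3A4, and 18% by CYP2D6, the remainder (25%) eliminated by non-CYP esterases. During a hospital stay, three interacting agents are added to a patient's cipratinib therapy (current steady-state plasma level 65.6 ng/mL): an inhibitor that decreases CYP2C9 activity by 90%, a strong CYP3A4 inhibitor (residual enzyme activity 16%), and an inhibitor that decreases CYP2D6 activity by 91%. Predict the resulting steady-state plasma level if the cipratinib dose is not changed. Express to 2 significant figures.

The CYP2C9 pathway (22% of clearance) falls to 0.1× activity: 0.22 × 0.1 = 0.022.
The CYP3A4 pathway (35% of clearance) is reduced to 0.16× activity: 0.35 × 0.16 = 0.056.
The CYP2D6 pathway (18% of clearance) is reduced to 0.09× activity: 0.18 × 0.09 = 0.0162.
The remaining 25% of clearance is unaffected.
Relative clearance = 0.022 + 0.056 + 0.0162 + 0.25 = 0.3442.
Steady-state plasma level ∝ 1/CL: new value = 65.6 / 0.3442 = 1.9 × 10² ng/mL.

1.9 × 10² ng/mL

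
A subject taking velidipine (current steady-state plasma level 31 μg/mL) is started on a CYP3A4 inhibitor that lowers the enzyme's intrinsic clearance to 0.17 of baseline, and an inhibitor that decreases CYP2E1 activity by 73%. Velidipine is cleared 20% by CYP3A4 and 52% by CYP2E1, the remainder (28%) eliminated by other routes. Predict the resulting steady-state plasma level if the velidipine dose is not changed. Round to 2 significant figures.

68 μg/mL

The CYP3A4 pathway (20% of clearance) drops to 0.17× activity: 0.2 × 0.17 = 0.034.
The CYP2E1 pathway (52% of clearance) falls to 0.27× activity: 0.52 × 0.27 = 0.1404.
Non-CYP routes (28%) are unchanged.
CL_new/CL_old = 0.034 + 0.1404 + 0.28 = 0.4544.
New steady-state plasma level = 31 / 0.4544 = 68 μg/mL (concentration scales inversely with clearance).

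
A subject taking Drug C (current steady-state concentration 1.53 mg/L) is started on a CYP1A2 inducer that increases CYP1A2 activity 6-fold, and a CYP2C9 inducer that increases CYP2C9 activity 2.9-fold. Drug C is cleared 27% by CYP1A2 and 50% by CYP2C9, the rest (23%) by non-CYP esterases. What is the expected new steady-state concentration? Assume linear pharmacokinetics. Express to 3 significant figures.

0.464 mg/L

The CYP1A2 pathway (27% of clearance) is boosted to 6× activity: 0.27 × 6 = 1.62.
The CYP2C9 pathway (50% of clearance) is boosted to 2.9× activity: 0.5 × 2.9 = 1.45.
Non-CYP routes (23%) are unchanged.
Relative clearance = 1.62 + 1.45 + 0.23 = 3.3.
New steady-state concentration = 1.53 / 3.3 = 0.464 mg/L (concentration scales inversely with clearance).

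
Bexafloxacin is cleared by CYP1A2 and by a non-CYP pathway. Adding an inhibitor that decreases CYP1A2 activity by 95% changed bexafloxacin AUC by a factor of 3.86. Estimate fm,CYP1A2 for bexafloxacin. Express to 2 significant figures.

Let x = fm,CYP1A2. Because AUC ∝ 1/CL, relative clearance fell to 1/3.86 = 0.2591.
Only the CYP1A2 route changed, so 0.2591 = x·0.05 + (1 − x), giving x = 0.78.

0.78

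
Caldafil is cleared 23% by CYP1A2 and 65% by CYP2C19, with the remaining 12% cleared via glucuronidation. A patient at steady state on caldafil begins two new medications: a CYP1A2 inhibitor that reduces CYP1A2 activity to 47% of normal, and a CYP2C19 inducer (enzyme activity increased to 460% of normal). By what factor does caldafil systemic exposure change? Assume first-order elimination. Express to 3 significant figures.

The CYP1A2 pathway (23% of clearance) falls to 0.47× activity: 0.23 × 0.47 = 0.1081.
The CYP2C19 pathway (65% of clearance) increases to 4.6× activity: 0.65 × 4.6 = 2.99.
The remaining 12% of clearance is unaffected.
New clearance relative to baseline: 0.1081 + 2.99 + 0.12 = 3.2181.
Systemic exposure ∝ 1/CL: fold-change = 1 / 3.2181 = 0.311.

0.311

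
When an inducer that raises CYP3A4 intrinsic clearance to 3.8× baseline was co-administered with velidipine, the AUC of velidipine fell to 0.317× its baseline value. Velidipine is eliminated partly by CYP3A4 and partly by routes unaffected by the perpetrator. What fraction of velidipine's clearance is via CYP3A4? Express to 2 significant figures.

0.77

Write x for the fraction cleared via CYP3A4. The observed AUC change means clearance rose to 1/0.317 = 3.155 of baseline.
Only the CYP3A4 route changed, so 3.155 = x·3.8 + (1 − x), giving x = 0.77.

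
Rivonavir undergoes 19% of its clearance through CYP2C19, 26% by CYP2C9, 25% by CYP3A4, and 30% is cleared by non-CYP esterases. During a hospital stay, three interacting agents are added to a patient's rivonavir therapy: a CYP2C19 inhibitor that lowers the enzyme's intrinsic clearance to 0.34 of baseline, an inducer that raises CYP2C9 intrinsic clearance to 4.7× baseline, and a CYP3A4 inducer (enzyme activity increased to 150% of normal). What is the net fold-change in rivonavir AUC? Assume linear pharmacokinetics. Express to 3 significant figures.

The CYP2C19 pathway (19% of clearance) falls to 0.34× activity: 0.19 × 0.34 = 0.0646.
The CYP2C9 pathway (26% of clearance) is boosted to 4.7× activity: 0.26 × 4.7 = 1.222.
The CYP3A4 pathway (25% of clearance) increases to 1.5× activity: 0.25 × 1.5 = 0.375.
Non-CYP routes (30%) are unchanged.
Relative clearance = 0.0646 + 1.222 + 0.375 + 0.3 = 1.9616.
Because AUC varies inversely with clearance, the combined effect is 1 / 1.9616 = 0.510.

0.510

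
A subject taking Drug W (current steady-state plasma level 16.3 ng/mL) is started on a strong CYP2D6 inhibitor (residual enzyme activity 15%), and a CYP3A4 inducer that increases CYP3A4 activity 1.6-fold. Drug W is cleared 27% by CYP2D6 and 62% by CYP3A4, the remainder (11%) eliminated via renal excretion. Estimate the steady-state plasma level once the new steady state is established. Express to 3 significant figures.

14.3 ng/mL

The CYP2D6 pathway (27% of clearance) falls to 0.15× activity: 0.27 × 0.15 = 0.0405.
The CYP3A4 pathway (62% of clearance) increases to 1.6× activity: 0.62 × 1.6 = 0.992.
The remaining 11% of clearance is unaffected.
Relative clearance = 0.0405 + 0.992 + 0.11 = 1.1425.
New steady-state plasma level = 16.3 / 1.1425 = 14.3 ng/mL (concentration scales inversely with clearance).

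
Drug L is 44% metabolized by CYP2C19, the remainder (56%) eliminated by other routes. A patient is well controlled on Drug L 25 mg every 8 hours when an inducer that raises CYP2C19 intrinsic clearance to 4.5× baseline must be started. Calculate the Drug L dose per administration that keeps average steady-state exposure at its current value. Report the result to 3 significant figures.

63.5 mg

The CYP2C19 pathway (44% of clearance) increases to 4.5× activity: 0.44 × 4.5 = 1.98.
Non-CYP routes (56%) are unchanged.
Relative clearance = 1.98 + 0.56 = 2.54.
Css,avg = (dose rate)/CL, so holding Css fixed requires dose ∝ CL: 25 × 2.54 = 63.5 mg.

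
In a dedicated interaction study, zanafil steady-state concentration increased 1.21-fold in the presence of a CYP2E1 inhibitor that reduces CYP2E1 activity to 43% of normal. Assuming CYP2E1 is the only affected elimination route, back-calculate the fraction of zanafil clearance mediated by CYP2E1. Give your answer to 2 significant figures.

CL'/CL = 1 / 1.21 = 0.8264
0.43·fm + (1 − fm) = 0.8264
fm = (0.8264 − 1) / (0.43 − 1) = 0.30

0.30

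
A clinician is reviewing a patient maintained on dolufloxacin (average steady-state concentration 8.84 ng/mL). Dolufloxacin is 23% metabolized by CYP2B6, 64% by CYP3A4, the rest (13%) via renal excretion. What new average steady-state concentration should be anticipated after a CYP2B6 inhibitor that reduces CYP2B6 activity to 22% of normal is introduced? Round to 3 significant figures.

10.8 ng/mL

The CYP2B6 pathway (23% of clearance) is reduced to 0.22× activity: 0.23 × 0.22 = 0.0506.
CYP3A4 (64%) and the residual 13% are unaffected.
CL_new/CL_old = 0.0506 + 0.64 + 0.13 = 0.8206.
New average steady-state concentration = baseline ÷ relative clearance = 8.84 / 0.8206 = 10.8 ng/mL.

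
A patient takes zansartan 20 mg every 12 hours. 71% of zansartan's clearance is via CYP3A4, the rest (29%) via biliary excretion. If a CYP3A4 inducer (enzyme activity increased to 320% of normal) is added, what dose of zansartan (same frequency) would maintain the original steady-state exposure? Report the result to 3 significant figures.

CYP3A4: 0.71 × 3.2 = 2.272
Other: 0.29 (unchanged)
New clearance relative to baseline: 2.272 + 0.29 = 2.562.
Css,avg = (dose rate)/CL, so holding Css fixed requires dose ∝ CL: 20 × 2.562 = 51.2 mg.

51.2 mg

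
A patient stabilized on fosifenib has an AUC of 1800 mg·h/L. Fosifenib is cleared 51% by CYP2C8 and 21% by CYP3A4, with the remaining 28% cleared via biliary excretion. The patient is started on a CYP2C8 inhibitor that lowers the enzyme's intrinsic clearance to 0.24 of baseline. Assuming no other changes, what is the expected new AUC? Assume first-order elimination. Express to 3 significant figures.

CYP2C8: 0.51 × 0.24 = 0.1224
CYP3A4: 0.21 (unchanged)
Other: 0.28 (unchanged)
Relative clearance = 0.1224 + 0.21 + 0.28 = 0.6124.
New AUC = baseline ÷ relative clearance = 1800 / 0.6124 = 2.94 × 10³ mg·h/L.

2.94 × 10³ mg·h/L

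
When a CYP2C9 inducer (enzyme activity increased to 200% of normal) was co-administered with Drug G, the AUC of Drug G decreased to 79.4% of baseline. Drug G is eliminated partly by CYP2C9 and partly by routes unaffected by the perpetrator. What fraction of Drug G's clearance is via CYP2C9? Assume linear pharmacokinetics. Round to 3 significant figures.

0.259

Let x = fm,CYP2C9. Because AUC ∝ 1/CL, relative clearance rose to 1/0.794 = 1.259.
Setting x·2 + (1 − x) = 1.259 and solving: x = (1.259 − 1)/(2 − 1) = 0.259.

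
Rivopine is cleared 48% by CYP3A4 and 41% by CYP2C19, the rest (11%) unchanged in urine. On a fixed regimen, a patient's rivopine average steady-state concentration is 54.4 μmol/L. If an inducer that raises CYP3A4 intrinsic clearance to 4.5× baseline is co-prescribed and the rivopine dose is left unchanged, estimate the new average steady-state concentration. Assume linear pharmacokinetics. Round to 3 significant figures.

20.3 μmol/L

The CYP3A4 pathway (48% of clearance) is boosted to 4.5× activity: 0.48 × 4.5 = 2.16.
CYP2C19 (41%) and the residual 11% are unaffected.
New clearance relative to baseline: 2.16 + 0.41 + 0.11 = 2.68.
New average steady-state concentration = baseline ÷ relative clearance = 54.4 / 2.68 = 20.3 μmol/L.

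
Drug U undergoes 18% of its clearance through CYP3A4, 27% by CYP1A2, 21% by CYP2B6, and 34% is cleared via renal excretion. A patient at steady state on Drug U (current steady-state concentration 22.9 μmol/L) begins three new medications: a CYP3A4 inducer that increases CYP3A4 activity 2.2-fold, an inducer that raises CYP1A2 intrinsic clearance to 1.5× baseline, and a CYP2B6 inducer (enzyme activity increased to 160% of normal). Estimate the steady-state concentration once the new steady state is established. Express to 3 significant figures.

15.5 μmol/L

The CYP3A4 pathway (18% of clearance) increases to 2.2× activity: 0.18 × 2.2 = 0.396.
The CYP1A2 pathway (27% of clearance) is boosted to 1.5× activity: 0.27 × 1.5 = 0.405.
The CYP2B6 pathway (21% of clearance) rises to 1.6× activity: 0.21 × 1.6 = 0.336.
The remaining 34% of clearance is unaffected.
New clearance relative to baseline: 0.396 + 0.405 + 0.336 + 0.34 = 1.477.
Dividing the baseline by the relative clearance: 22.9 / 1.477 = 15.5 μmol/L.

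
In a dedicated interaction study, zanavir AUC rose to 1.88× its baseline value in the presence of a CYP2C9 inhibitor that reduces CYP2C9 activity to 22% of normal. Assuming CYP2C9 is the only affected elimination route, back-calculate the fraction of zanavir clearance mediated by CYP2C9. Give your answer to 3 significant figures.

0.600

Call the CYP2C9 fraction fm. After the interaction, CL_new/CL_old = fm × 0.22 + (1 − fm).
AUC ratio = 1 / (new CL fraction), so new CL fraction = 1 / 1.88 = 0.5319.
fm × 0.22 + 1 − fm = 0.5319  ⇒  fm × (0.22 − 1) = −0.4681  ⇒  fm = 0.600.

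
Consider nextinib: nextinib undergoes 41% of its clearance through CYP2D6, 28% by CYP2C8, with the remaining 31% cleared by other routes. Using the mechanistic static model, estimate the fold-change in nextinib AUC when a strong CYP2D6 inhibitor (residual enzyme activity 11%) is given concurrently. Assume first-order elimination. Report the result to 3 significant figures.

CYP2D6: 0.41 × 0.11 = 0.0451
CYP2C8: 0.28 (unchanged)
Other: 0.31 (unchanged)
CL_new/CL_old = 0.0451 + 0.28 + 0.31 = 0.6351.
AUC ratio = CL_old/CL_new = 1 / 0.6351 = 1.57.

1.57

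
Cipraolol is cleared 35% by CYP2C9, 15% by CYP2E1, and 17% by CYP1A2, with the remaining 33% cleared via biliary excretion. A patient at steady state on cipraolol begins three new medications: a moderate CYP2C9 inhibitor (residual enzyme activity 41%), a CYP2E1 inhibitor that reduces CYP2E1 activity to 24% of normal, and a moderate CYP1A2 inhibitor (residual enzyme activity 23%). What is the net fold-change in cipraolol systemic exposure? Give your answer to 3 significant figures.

CYP2C9: 0.35 × 0.41 = 0.1435
CYP2E1: 0.15 × 0.24 = 0.036
CYP1A2: 0.17 × 0.23 = 0.0391
Other: 0.33 (unchanged)
New clearance relative to baseline: 0.1435 + 0.036 + 0.0391 + 0.33 = 0.5486.
Because systemic exposure varies inversely with clearance, the combined effect is 1 / 0.5486 = 1.82.

1.82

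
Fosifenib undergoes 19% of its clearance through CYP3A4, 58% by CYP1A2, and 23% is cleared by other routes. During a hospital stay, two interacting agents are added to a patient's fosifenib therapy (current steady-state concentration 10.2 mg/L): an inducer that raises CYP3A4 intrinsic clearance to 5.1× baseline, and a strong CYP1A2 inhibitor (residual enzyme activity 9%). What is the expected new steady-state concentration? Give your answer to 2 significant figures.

The CYP3A4 pathway (19% of clearance) increases to 5.1× activity: 0.19 × 5.1 = 0.969.
The CYP1A2 pathway (58% of clearance) is reduced to 0.09× activity: 0.58 × 0.09 = 0.0522.
The remaining 23% of clearance is unaffected.
New clearance relative to baseline: 0.969 + 0.0522 + 0.23 = 1.2512.
New steady-state concentration = 10.2 / 1.2512 = 8.2 mg/L (concentration scales inversely with clearance).

8.2 mg/L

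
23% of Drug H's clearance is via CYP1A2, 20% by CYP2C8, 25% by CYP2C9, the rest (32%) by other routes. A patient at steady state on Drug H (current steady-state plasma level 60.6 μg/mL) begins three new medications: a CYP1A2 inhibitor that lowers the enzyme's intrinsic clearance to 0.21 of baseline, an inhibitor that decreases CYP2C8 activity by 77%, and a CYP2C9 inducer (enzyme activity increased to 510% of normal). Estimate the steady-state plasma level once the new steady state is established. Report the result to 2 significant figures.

36 μg/mL

The CYP1A2 pathway (23% of clearance) drops to 0.21× activity: 0.23 × 0.21 = 0.0483.
The CYP2C8 pathway (20% of clearance) is reduced to 0.23× activity: 0.2 × 0.23 = 0.046.
The CYP2C9 pathway (25% of clearance) increases to 5.1× activity: 0.25 × 5.1 = 1.275.
Non-CYP routes (32%) are unchanged.
Relative clearance = 0.0483 + 0.046 + 1.275 + 0.32 = 1.6893.
New steady-state plasma level = 60.6 / 1.6893 = 36 μg/mL (concentration scales inversely with clearance).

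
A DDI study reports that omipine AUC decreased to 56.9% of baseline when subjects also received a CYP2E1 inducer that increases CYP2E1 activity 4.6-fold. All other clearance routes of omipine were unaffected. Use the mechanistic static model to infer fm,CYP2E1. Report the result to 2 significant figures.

Write x for the fraction cleared via CYP2E1. The observed AUC change means clearance rose to 1/0.569 = 1.757 of baseline.
Setting x·4.6 + (1 − x) = 1.757 and solving: x = (1.757 − 1)/(4.6 − 1) = 0.21.

0.21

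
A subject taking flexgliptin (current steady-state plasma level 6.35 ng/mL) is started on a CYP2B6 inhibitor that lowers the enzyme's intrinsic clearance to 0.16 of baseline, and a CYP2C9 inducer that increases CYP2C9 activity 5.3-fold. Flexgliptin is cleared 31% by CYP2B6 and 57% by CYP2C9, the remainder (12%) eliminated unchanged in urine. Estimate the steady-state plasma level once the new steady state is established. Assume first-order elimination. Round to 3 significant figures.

1.99 ng/mL

The CYP2B6 pathway (31% of clearance) is reduced to 0.16× activity: 0.31 × 0.16 = 0.0496.
The CYP2C9 pathway (57% of clearance) increases to 5.3× activity: 0.57 × 5.3 = 3.021.
The remaining 12% of clearance is unaffected.
CL_new/CL_old = 0.0496 + 3.021 + 0.12 = 3.1906.
New steady-state plasma level = 6.35 / 3.1906 = 1.99 ng/mL (concentration scales inversely with clearance).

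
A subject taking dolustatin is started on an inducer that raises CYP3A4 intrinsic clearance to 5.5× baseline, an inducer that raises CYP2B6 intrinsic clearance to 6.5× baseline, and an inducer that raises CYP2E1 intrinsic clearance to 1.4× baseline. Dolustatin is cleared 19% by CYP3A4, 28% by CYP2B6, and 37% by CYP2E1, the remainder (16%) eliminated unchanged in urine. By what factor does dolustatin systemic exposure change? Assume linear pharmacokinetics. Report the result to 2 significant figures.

The CYP3A4 pathway (19% of clearance) is boosted to 5.5× activity: 0.19 × 5.5 = 1.045.
The CYP2B6 pathway (28% of clearance) rises to 6.5× activity: 0.28 × 6.5 = 1.82.
The CYP2E1 pathway (37% of clearance) is boosted to 1.4× activity: 0.37 × 1.4 = 0.518.
Non-CYP routes (16%) are unchanged.
New clearance relative to baseline: 1.045 + 1.82 + 0.518 + 0.16 = 3.543.
Because systemic exposure varies inversely with clearance, the combined effect is 1 / 3.543 = 0.28.

0.28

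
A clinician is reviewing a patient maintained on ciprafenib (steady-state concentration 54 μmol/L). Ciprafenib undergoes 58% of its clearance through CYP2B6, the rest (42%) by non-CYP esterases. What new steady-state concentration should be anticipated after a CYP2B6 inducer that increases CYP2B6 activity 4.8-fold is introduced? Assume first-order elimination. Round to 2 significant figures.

17 μmol/L

The CYP2B6 pathway (58% of clearance) is boosted to 4.8× activity: 0.58 × 4.8 = 2.784.
Non-CYP routes (42%) are unchanged.
Relative clearance = 2.784 + 0.42 = 3.204.
Steady-state concentration ∝ 1/CL, so new value = 54 / 3.204 = 17 μmol/L.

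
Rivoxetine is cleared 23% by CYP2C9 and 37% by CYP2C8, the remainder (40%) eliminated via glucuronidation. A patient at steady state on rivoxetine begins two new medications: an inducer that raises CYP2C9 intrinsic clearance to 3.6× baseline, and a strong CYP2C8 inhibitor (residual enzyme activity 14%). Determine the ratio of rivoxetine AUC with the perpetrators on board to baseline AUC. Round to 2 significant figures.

0.78

CYP2C9: 0.23 × 3.6 = 0.828
CYP2C8: 0.37 × 0.14 = 0.0518
Other: 0.4 (unchanged)
New clearance relative to baseline: 0.828 + 0.0518 + 0.4 = 1.2798.
Because AUC varies inversely with clearance, the combined effect is 1 / 1.2798 = 0.78.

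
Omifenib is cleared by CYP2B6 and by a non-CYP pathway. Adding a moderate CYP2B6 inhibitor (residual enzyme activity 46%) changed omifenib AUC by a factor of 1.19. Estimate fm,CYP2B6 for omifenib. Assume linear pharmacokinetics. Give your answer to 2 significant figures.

Let fm be the CYP2B6 fraction. New clearance relative to baseline = fm × 0.46 + (1 − fm).
AUC ratio = 1 / (new CL fraction), so new CL fraction = 1 / 1.19 = 0.8403.
fm × 0.46 + 1 − fm = 0.8403  ⇒  fm × (0.46 − 1) = −0.1597  ⇒  fm = 0.30.

0.30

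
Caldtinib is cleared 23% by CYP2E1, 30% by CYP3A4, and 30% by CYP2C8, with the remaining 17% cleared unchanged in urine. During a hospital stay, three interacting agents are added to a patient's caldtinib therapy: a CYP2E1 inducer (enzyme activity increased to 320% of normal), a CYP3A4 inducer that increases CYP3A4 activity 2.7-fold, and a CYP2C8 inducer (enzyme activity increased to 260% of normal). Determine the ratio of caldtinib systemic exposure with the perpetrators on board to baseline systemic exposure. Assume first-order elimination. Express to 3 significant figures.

0.401

CYP2E1: 0.23 × 3.2 = 0.736
CYP3A4: 0.3 × 2.7 = 0.81
CYP2C8: 0.3 × 2.6 = 0.78
Other: 0.17 (unchanged)
Relative clearance = 0.736 + 0.81 + 0.78 + 0.17 = 2.496.
Systemic exposure ∝ 1/CL: fold-change = 1 / 2.496 = 0.401.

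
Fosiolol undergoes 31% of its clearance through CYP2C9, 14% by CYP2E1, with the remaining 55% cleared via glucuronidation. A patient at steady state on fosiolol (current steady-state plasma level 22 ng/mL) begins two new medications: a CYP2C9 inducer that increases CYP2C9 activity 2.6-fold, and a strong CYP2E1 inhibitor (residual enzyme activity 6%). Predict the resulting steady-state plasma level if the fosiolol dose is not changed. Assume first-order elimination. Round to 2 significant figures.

The CYP2C9 pathway (31% of clearance) rises to 2.6× activity: 0.31 × 2.6 = 0.806.
The CYP2E1 pathway (14% of clearance) drops to 0.06× activity: 0.14 × 0.06 = 0.0084.
Non-CYP routes (55%) are unchanged.
Relative clearance = 0.806 + 0.0084 + 0.55 = 1.3644.
Steady-state plasma level ∝ 1/CL: new value = 22 / 1.3644 = 16 ng/mL.

16 ng/mL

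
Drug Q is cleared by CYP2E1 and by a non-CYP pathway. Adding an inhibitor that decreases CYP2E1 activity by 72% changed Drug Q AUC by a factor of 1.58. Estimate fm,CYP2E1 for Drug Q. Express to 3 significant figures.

CL'/CL = 1 / 1.58 = 0.6329
0.28·fm + (1 − fm) = 0.6329
fm = (0.6329 − 1) / (0.28 − 1) = 0.510

0.510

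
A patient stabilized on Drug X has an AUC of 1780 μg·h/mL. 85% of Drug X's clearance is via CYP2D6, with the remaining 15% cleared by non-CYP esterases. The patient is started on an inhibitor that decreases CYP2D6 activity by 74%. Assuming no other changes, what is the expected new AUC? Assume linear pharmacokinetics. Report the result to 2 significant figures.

CYP2D6: 0.85 × 0.26 = 0.221
Other: 0.15 (unchanged)
New clearance relative to baseline: 0.221 + 0.15 = 0.371.
New AUC = baseline ÷ relative clearance = 1780 / 0.371 = 4.8 × 10³ μg·h/mL.

4.8 × 10³ μg·h/mL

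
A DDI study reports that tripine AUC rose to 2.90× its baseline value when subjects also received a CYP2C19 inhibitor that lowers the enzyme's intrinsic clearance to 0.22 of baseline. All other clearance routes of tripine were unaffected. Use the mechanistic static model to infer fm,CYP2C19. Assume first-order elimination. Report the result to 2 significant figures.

Let x = fm,CYP2C19. Because AUC ∝ 1/CL, relative clearance fell to 1/2.90 = 0.3448.
Only the CYP2C19 route changed, so 0.3448 = x·0.22 + (1 − x), giving x = 0.84.

0.84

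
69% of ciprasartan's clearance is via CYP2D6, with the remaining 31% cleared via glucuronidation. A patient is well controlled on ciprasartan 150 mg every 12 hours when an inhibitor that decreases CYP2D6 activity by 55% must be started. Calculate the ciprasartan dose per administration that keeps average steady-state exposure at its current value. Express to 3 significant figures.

CYP2D6: 0.69 × 0.45 = 0.3105
Other: 0.31 (unchanged)
New clearance relative to baseline: 0.3105 + 0.31 = 0.6205.
Css,avg = (dose rate)/CL, so holding Css fixed requires dose ∝ CL: 150 × 0.6205 = 93.1 mg.

93.1 mg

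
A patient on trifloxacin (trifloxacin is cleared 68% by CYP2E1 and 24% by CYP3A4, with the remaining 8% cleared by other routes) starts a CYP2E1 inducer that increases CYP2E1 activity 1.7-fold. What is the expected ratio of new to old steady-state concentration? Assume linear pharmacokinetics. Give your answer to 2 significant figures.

0.68

CYP2E1: 0.68 × 1.7 = 1.156
CYP3A4: 0.24 (unchanged)
Other: 0.08 (unchanged)
CL_new/CL_old = 1.156 + 0.24 + 0.08 = 1.476.
Steady-state concentration is inversely proportional to clearance, so the fold-change is 1 / 1.476 = 0.68.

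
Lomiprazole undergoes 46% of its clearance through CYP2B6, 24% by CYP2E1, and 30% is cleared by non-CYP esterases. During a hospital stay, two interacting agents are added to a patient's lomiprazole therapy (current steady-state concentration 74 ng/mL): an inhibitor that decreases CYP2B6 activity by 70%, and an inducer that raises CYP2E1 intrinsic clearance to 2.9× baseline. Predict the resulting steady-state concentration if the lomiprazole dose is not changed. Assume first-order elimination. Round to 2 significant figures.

The CYP2B6 pathway (46% of clearance) falls to 0.3× activity: 0.46 × 0.3 = 0.138.
The CYP2E1 pathway (24% of clearance) rises to 2.9× activity: 0.24 × 2.9 = 0.696.
The remaining 30% of clearance is unaffected.
New clearance relative to baseline: 0.138 + 0.696 + 0.3 = 1.134.
Steady-state concentration ∝ 1/CL: new value = 74 / 1.134 = 65 ng/mL.

65 ng/mL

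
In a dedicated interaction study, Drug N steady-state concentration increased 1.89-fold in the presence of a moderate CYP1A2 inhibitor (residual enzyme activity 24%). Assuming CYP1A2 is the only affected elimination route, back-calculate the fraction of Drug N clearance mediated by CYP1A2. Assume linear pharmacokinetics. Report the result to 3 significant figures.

0.620

CL'/CL = 1 / 1.89 = 0.5291
0.24·fm + (1 − fm) = 0.5291
fm = (0.5291 − 1) / (0.24 − 1) = 0.620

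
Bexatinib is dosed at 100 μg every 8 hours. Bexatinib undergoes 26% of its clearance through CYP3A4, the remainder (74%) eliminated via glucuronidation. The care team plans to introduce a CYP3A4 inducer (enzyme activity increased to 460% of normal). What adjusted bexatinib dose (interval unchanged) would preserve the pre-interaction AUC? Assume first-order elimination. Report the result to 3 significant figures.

194 μg

CYP3A4: 0.26 × 4.6 = 1.196
Other: 0.74 (unchanged)
CL_new/CL_old = 1.196 + 0.74 = 1.936.
Css,avg = (dose rate)/CL, so holding Css fixed requires dose ∝ CL: 100 × 1.936 = 194 μg.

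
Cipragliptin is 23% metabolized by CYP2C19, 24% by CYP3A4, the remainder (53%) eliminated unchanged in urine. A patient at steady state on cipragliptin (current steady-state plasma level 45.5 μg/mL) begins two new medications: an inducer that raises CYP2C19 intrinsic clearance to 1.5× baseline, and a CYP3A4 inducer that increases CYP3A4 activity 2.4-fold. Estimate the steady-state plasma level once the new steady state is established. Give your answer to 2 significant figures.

31 μg/mL

The CYP2C19 pathway (23% of clearance) is boosted to 1.5× activity: 0.23 × 1.5 = 0.345.
The CYP3A4 pathway (24% of clearance) increases to 2.4× activity: 0.24 × 2.4 = 0.576.
The remaining 53% of clearance is unaffected.
CL_new/CL_old = 0.345 + 0.576 + 0.53 = 1.451.
Dividing the baseline by the relative clearance: 45.5 / 1.451 = 31 μg/mL.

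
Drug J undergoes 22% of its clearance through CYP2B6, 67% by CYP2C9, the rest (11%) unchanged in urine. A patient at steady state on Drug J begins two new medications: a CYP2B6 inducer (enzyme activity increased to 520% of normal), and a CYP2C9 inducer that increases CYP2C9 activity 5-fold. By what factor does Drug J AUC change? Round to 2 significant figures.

0.22

CYP2B6: 0.22 × 5.2 = 1.144
CYP2C9: 0.67 × 5 = 3.35
Other: 0.11 (unchanged)
Relative clearance = 1.144 + 3.35 + 0.11 = 4.604.
Net AUC ratio = 1 / 4.604 = 0.22.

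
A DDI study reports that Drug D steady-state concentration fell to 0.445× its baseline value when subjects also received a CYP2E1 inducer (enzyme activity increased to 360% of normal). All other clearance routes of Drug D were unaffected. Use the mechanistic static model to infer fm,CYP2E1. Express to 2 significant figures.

0.48

CL'/CL = 1 / 0.445 = 2.247
3.6·fm + (1 − fm) = 2.247
fm = (2.247 − 1) / (3.6 − 1) = 0.48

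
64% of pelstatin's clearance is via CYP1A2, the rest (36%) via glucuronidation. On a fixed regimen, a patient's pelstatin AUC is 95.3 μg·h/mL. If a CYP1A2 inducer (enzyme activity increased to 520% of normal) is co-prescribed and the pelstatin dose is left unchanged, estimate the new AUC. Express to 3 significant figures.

25.8 μg·h/mL

CYP1A2: 0.64 × 5.2 = 3.328
Other: 0.36 (unchanged)
Relative clearance = 3.328 + 0.36 = 3.688.
AUC ∝ 1/CL, so new value = 95.3 / 3.688 = 25.8 μg·h/mL.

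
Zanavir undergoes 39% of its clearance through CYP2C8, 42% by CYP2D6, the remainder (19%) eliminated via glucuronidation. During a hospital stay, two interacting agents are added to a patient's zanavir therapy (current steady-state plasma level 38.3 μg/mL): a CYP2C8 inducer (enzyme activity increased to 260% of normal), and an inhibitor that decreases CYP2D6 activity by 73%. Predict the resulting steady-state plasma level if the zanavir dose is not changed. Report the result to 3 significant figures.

CYP2C8: 0.39 × 2.6 = 1.014
CYP2D6: 0.42 × 0.27 = 0.1134
Other: 0.19 (unchanged)
Relative clearance = 1.014 + 0.1134 + 0.19 = 1.3174.
Steady-state plasma level ∝ 1/CL: new value = 38.3 / 1.3174 = 29.1 μg/mL.

29.1 μg/mL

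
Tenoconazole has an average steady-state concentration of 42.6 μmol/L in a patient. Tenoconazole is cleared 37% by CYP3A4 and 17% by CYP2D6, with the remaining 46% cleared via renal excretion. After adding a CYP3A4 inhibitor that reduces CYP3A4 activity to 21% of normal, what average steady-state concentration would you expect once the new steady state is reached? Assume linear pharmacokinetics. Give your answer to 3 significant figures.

The CYP3A4 pathway (37% of clearance) falls to 0.21× activity: 0.37 × 0.21 = 0.0777.
CYP2D6 (17%) and the residual 46% are unaffected.
Relative clearance = 0.0777 + 0.17 + 0.46 = 0.7077.
Average steady-state concentration ∝ 1/CL, so new value = 42.6 / 0.7077 = 60.2 μmol/L.

60.2 μmol/L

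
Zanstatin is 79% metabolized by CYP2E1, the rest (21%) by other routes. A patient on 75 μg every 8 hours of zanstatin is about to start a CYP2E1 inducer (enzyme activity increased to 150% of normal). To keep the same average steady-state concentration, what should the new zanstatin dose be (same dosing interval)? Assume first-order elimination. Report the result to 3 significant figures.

105 μg

The CYP2E1 pathway (79% of clearance) rises to 1.5× activity: 0.79 × 1.5 = 1.185.
Non-CYP routes (21%) are unchanged.
CL_new/CL_old = 1.185 + 0.21 = 1.395.
Css,avg = (dose rate)/CL, so holding Css fixed requires dose ∝ CL: 75 × 1.395 = 105 μg.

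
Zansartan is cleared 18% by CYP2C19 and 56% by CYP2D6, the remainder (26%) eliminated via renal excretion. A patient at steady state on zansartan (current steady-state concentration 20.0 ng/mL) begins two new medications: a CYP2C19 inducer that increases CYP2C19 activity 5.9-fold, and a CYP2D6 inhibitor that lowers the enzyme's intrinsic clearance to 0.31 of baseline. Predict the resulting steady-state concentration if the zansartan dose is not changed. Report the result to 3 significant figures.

The CYP2C19 pathway (18% of clearance) is boosted to 5.9× activity: 0.18 × 5.9 = 1.062.
The CYP2D6 pathway (56% of clearance) falls to 0.31× activity: 0.56 × 0.31 = 0.1736.
Non-CYP routes (26%) are unchanged.
Relative clearance = 1.062 + 0.1736 + 0.26 = 1.4956.
Dividing the baseline by the relative clearance: 20.0 / 1.4956 = 13.4 ng/mL.

13.4 ng/mL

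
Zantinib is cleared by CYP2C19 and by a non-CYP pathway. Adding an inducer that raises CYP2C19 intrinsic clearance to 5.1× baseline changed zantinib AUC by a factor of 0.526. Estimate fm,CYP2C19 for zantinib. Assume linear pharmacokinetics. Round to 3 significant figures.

CL'/CL = 1 / 0.526 = 1.901
5.1·fm + (1 − fm) = 1.901
fm = (1.901 − 1) / (5.1 − 1) = 0.220

0.220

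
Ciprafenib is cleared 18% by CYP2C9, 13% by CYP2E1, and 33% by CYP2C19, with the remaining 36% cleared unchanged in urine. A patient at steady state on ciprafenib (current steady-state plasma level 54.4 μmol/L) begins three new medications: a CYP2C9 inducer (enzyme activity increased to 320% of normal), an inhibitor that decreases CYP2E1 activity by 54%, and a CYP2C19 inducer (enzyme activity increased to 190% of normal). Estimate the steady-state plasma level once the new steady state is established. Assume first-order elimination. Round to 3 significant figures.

33.5 μmol/L

CYP2C9: 0.18 × 3.2 = 0.576
CYP2E1: 0.13 × 0.46 = 0.0598
CYP2C19: 0.33 × 1.9 = 0.627
Other: 0.36 (unchanged)
New clearance relative to baseline: 0.576 + 0.0598 + 0.627 + 0.36 = 1.6228.
New steady-state plasma level = 54.4 / 1.6228 = 33.5 μmol/L (concentration scales inversely with clearance).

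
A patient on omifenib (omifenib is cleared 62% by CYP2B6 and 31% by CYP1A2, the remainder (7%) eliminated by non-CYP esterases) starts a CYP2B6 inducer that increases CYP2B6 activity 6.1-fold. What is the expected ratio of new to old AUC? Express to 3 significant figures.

0.240

CYP2B6: 0.62 × 6.1 = 3.782
CYP1A2: 0.31 (unchanged)
Other: 0.07 (unchanged)
New clearance relative to baseline: 3.782 + 0.31 + 0.07 = 4.162.
AUC ratio = CL_old/CL_new = 1 / 4.162 = 0.240.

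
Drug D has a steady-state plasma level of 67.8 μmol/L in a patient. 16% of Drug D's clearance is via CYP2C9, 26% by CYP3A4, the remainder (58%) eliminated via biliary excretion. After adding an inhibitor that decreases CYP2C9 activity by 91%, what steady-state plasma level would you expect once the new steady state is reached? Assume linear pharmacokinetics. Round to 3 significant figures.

79.4 μmol/L

CYP2C9: 0.16 × 0.09 = 0.0144
CYP3A4: 0.26 (unchanged)
Other: 0.58 (unchanged)
Relative clearance = 0.0144 + 0.26 + 0.58 = 0.8544.
Steady-state plasma level ∝ 1/CL, so new value = 67.8 / 0.8544 = 79.4 μmol/L.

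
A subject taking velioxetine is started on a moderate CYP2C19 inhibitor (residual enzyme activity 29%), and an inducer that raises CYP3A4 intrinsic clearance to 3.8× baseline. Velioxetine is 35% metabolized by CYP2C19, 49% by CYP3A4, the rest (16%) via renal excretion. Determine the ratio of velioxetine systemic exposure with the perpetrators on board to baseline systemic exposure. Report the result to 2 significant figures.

0.47

The CYP2C19 pathway (35% of clearance) drops to 0.29× activity: 0.35 × 0.29 = 0.1015.
The CYP3A4 pathway (49% of clearance) is boosted to 3.8× activity: 0.49 × 3.8 = 1.862.
The remaining 16% of clearance is unaffected.
CL_new/CL_old = 0.1015 + 1.862 + 0.16 = 2.1235.
Because systemic exposure varies inversely with clearance, the combined effect is 1 / 2.1235 = 0.47.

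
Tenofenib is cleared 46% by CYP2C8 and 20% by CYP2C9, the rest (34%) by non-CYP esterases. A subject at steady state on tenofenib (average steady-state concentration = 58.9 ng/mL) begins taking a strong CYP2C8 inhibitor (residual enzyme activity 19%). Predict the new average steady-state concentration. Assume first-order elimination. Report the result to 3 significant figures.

93.9 ng/mL

CYP2C8: 0.46 × 0.19 = 0.0874
CYP2C9: 0.2 (unchanged)
Other: 0.34 (unchanged)
CL_new/CL_old = 0.0874 + 0.2 + 0.34 = 0.6274.
New average steady-state concentration = baseline ÷ relative clearance = 58.9 / 0.6274 = 93.9 ng/mL.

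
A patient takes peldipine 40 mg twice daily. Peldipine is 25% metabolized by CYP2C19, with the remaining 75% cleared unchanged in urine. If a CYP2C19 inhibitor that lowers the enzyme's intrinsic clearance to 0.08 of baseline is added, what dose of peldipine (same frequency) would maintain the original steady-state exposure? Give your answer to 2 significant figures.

The CYP2C19 pathway (25% of clearance) falls to 0.08× activity: 0.25 × 0.08 = 0.02.
Non-CYP routes (75%) are unchanged.
New clearance relative to baseline: 0.02 + 0.75 = 0.77.
Css,avg = (dose rate)/CL, so holding Css fixed requires dose ∝ CL: 40 × 0.77 = 31 mg.

31 mg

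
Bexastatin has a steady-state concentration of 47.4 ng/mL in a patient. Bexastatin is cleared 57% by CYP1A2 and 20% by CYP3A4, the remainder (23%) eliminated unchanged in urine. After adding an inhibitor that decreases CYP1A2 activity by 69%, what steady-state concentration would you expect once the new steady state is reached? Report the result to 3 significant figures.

78.1 ng/mL

The CYP1A2 pathway (57% of clearance) is reduced to 0.31× activity: 0.57 × 0.31 = 0.1767.
CYP3A4 (20%) and the residual 23% are unaffected.
Relative clearance = 0.1767 + 0.2 + 0.23 = 0.6067.
New steady-state concentration = baseline ÷ relative clearance = 47.4 / 0.6067 = 78.1 ng/mL.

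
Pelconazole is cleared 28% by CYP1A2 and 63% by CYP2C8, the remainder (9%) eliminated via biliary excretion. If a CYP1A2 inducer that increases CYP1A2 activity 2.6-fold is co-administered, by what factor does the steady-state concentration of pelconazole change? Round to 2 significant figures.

0.69

CYP1A2: 0.28 × 2.6 = 0.728
CYP2C8: 0.63 (unchanged)
Other: 0.09 (unchanged)
CL_new/CL_old = 0.728 + 0.63 + 0.09 = 1.448.
Steady-state concentration is inversely proportional to clearance, so the fold-change is 1 / 1.448 = 0.69.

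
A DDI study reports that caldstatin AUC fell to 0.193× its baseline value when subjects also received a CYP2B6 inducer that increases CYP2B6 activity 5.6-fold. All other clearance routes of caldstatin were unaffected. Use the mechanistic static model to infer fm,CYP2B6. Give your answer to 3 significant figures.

Let fm be the CYP2B6 fraction. New clearance relative to baseline = fm × 5.6 + (1 − fm).
AUC ratio = 1 / (new CL fraction), so new CL fraction = 1 / 0.193 = 5.181.
fm × 5.6 + 1 − fm = 5.181  ⇒  fm × (5.6 − 1) = 4.181  ⇒  fm = 0.909.

0.909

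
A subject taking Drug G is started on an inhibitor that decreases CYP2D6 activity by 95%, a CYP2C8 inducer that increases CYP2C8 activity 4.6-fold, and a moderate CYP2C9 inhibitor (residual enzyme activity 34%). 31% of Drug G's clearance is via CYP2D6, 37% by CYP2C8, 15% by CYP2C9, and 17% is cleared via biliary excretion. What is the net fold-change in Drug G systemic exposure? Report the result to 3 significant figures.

0.516

The CYP2D6 pathway (31% of clearance) falls to 0.05× activity: 0.31 × 0.05 = 0.0155.
The CYP2C8 pathway (37% of clearance) is boosted to 4.6× activity: 0.37 × 4.6 = 1.702.
The CYP2C9 pathway (15% of clearance) is reduced to 0.34× activity: 0.15 × 0.34 = 0.051.
Non-CYP routes (17%) are unchanged.
New clearance relative to baseline: 0.0155 + 1.702 + 0.051 + 0.17 = 1.9385.
Systemic exposure ∝ 1/CL: fold-change = 1 / 1.9385 = 0.516.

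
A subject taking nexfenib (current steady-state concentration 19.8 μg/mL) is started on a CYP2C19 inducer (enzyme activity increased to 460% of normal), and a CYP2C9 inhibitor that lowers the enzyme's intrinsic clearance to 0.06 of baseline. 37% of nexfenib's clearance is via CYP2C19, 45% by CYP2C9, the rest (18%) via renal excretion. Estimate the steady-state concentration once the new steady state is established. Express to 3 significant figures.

CYP2C19: 0.37 × 4.6 = 1.702
CYP2C9: 0.45 × 0.06 = 0.027
Other: 0.18 (unchanged)
New clearance relative to baseline: 1.702 + 0.027 + 0.18 = 1.909.
New steady-state concentration = 19.8 / 1.909 = 10.4 μg/mL (concentration scales inversely with clearance).

10.4 μg/mL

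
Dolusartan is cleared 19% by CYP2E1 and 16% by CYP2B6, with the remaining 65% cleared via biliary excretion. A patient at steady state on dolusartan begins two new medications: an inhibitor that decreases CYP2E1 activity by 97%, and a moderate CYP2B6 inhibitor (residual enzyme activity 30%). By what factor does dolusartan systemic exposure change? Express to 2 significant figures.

1.4

The CYP2E1 pathway (19% of clearance) is reduced to 0.03× activity: 0.19 × 0.03 = 0.0057.
The CYP2B6 pathway (16% of clearance) falls to 0.3× activity: 0.16 × 0.3 = 0.048.
The remaining 65% of clearance is unaffected.
Relative clearance = 0.0057 + 0.048 + 0.65 = 0.7037.
Because systemic exposure varies inversely with clearance, the combined effect is 1 / 0.7037 = 1.4.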